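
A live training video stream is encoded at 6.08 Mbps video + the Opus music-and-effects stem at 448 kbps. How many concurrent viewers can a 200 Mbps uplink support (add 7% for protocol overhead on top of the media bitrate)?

Audio: 448 kbps = 0.448 Mbps.
Per-viewer media rate: 6.528 Mbps.
On the wire with 7% overhead: 6.985 Mbps.
200 Mbps = 200.0 Mbps; 200.0 / 6.985 = 28.63 → 28 viewers.

28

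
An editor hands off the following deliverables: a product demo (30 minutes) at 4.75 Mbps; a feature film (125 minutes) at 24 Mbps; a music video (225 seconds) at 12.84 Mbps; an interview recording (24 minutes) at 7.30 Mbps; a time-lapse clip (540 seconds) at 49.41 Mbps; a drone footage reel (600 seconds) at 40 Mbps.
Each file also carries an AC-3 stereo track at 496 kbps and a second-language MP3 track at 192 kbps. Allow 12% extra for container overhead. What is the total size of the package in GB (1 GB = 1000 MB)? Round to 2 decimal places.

36.53 GB

Audio total: 496 + 192 = 688 kbps = 0.688 Mbps.
product demo: 5.438 Mbps × 1800 s × 1.12 = 10963.0 Mb
feature film: 24.688 Mbps × 7500 s × 1.12 = 207379.2 Mb
music video: 13.528 Mbps × 225 s × 1.12 = 3409.1 Mb
interview recording: 7.988 Mbps × 1440 s × 1.12 = 12883.0 Mb
time-lapse clip: 50.098 Mbps × 540 s × 1.12 = 30299.3 Mb
drone footage reel: 40.688 Mbps × 600 s × 1.12 = 27342.3 Mb
Total: 292275.9 Mb = 36534.5 MB.
= 36.53 GB.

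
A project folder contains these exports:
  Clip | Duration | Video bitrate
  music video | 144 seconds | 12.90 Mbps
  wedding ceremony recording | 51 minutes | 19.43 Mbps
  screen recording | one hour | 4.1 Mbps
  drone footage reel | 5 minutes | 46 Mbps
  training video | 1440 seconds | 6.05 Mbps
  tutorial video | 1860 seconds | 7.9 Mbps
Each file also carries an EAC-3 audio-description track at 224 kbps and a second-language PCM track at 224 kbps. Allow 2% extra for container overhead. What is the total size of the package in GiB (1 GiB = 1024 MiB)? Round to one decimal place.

14.0 GiB

Audio total: 224 + 224 = 448 kbps = 0.448 Mbps.
music video: 13.348 Mbps × 144 s × 1.02 = 1960.6 Mb
wedding ceremony recording: 19.878 Mbps × 3060 s × 1.02 = 62043.2 Mb
screen recording: 4.548 Mbps × 3600 s × 1.02 = 16700.3 Mb
drone footage reel: 46.448 Mbps × 300 s × 1.02 = 14213.1 Mb
training video: 6.498 Mbps × 1440 s × 1.02 = 9544.3 Mb
tutorial video: 8.348 Mbps × 1860 s × 1.02 = 15837.8 Mb
Total: 120299.2 Mb = 15037.4 MB.
= 14.00 GiB.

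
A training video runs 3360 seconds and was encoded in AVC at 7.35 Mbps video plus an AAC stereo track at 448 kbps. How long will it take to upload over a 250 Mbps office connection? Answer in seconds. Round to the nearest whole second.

105 seconds

Audio: 448 kbps = 0.448 Mbps.
Total bitrate: 7.798 Mbps.
File: 7.798 Mbps × 3360 s = 26201.3 Mb.
At 250 Mbps: 26201.3 / 250 = 104.8 s ≈ 105 seconds.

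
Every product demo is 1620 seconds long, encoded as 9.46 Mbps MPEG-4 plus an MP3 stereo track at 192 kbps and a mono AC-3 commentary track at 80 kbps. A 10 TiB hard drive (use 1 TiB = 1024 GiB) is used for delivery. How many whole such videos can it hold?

5579

Audio total: 192 + 80 = 272 kbps = 0.272 Mbps.
Total bitrate: 9.732 Mbps.
Per item: 9.732 Mbps × 1620 s = 15,766 Mb = 1,971 MB.
Capacity: 10 TiB = 87,960,930 Mb; 5579.21 items → 5579 complete.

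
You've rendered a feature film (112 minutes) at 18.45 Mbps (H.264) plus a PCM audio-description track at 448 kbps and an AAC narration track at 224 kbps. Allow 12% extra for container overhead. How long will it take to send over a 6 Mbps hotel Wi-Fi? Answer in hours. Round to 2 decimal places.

112 min = 6720 s
Audio total: 448 + 224 = 672 kbps = 0.672 Mbps.
Total bitrate: 19.122 Mbps.
File: 19.122 Mbps × 6720 s = 128499.8 Mb.
With 12% container overhead: ×1.12. → 143919.8 Mb.
At 6 Mbps: 143919.8 / 6 = 23986.6 s ≈ 6.66 hours.

6.66 hours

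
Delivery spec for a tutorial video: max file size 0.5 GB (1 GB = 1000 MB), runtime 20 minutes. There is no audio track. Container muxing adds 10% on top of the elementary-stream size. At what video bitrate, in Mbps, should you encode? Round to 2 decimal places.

3.03 Mbps

Budget: 0.5 GB = 4000.0 Mb.
Stream payload after overhead: 4000.0 / 1.10 = 3636.4 Mb.
20 min = 1200 s
Total bitrate budget: 3636.4 Mb / 1200 s = 3.030 Mbps.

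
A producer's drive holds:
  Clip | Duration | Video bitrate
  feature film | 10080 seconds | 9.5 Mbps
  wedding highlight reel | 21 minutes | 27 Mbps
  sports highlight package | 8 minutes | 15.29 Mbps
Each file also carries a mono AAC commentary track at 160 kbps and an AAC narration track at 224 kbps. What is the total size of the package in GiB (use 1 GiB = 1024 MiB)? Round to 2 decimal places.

16.49 GiB

Audio total: 160 + 224 = 384 kbps = 0.384 Mbps.
feature film: 9.884 Mbps × 10080 s = 99630.7 Mb
wedding highlight reel: 27.384 Mbps × 1260 s = 34503.8 Mb
sports highlight package: 15.674 Mbps × 480 s = 7523.5 Mb
Total: 141658.1 Mb = 17707.3 MB.
= 16.49 GiB.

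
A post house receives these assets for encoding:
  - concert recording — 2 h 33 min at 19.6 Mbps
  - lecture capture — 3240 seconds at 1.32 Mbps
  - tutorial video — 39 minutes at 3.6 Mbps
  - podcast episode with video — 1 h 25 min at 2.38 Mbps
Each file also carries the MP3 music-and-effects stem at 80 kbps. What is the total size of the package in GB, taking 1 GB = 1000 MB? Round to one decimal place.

25.8 GB

Audio: 80 kbps = 0.080 Mbps.
concert recording: 19.680 Mbps × 9180 s = 180662.4 Mb
lecture capture: 1.400 Mbps × 3240 s = 4536.0 Mb
tutorial video: 3.680 Mbps × 2340 s = 8611.2 Mb
podcast episode with video: 2.460 Mbps × 5100 s = 12546.0 Mb
Total: 206355.6 Mb = 25794.5 MB.
= 25.79 GB.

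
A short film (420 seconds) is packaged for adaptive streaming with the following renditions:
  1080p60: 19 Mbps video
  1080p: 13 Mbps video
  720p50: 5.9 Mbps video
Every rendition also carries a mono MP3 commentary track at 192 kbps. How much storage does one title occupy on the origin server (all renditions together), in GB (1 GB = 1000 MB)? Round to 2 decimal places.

2.02 GB

Audio: 192 kbps = 0.192 Mbps.
Sum of rendition bitrates: (19+0.192) + (13+0.192) + (5.9+0.192) = 38.476 Mbps.
× 420 s = 16,160 Mb = 2,020 MB = 2.020 GB.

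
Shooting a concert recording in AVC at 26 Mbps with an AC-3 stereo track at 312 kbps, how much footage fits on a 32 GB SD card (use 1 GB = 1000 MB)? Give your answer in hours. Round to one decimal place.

Audio: 312 kbps = 0.312 Mbps.
Total bitrate: 26 + 0.312 = 26.312 Mbps.
Capacity: 32 GB = 256,000 Mb.
Recording time: 256,000 / 26.312 = 9,729 s ≈ 2.70 hours.

2.7 hours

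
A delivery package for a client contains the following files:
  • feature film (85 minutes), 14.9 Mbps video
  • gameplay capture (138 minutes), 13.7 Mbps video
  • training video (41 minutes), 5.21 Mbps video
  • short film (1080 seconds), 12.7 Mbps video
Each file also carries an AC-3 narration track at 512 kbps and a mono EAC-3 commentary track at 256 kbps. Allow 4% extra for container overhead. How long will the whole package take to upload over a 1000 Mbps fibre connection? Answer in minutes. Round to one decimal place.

Audio total: 512 + 256 = 768 kbps = 0.768 Mbps.
feature film: 15.668 Mbps × 5100 s × 1.04 = 83103.1 Mb
gameplay capture: 14.468 Mbps × 8280 s × 1.04 = 124586.8 Mb
training video: 5.978 Mbps × 2460 s × 1.04 = 15294.1 Mb
short film: 13.468 Mbps × 1080 s × 1.04 = 15127.3 Mb
Total: 238111.3 Mb = 29763.9 MB.
At 1000 Mbps: 238111.3 / 1000 = 238 s ≈ 3.97 minutes.

4.0 minutes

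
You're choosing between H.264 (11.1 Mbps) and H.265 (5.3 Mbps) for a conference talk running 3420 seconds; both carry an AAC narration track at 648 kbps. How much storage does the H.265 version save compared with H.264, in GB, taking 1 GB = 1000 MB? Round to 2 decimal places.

Audio: 648 kbps = 0.648 Mbps.
H.264: 11.748 Mbps × 3420 s = 40178.2 Mb = 5.022 GB.
H.265: 5.948 Mbps × 3420 s = 20342.2 Mb = 2.543 GB.
Saving: 5.022 − 2.543 = 2.479 GB.

2.48 GB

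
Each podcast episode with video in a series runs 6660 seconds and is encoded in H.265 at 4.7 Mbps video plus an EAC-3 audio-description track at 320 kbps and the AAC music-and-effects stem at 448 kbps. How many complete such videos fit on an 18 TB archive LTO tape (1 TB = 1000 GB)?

Audio total: 320 + 448 = 768 kbps = 0.768 Mbps.
Total bitrate: 5.468 Mbps.
Per item: 5.468 Mbps × 6660 s = 36,417 Mb = 4,552 MB.
Capacity: 18 TB = 144,000,000 Mb; 3954.21 items → 3954 complete.

3954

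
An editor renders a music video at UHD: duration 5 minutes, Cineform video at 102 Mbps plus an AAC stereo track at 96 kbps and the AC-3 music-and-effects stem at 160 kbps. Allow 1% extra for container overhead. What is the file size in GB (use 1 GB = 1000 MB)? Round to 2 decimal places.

3.87 GB

5 min = 300 s
Audio total: 96 + 160 = 256 kbps = 0.256 Mbps.
Total bitrate: 102 + 0.256 = 102.256 Mbps.
Stream data: 102.256 Mbps × 300 s = 30676.8 Mb.
With 1% container overhead: ×1.01.
30,984 Mb ÷ 8 = 3,873 MB → 3.873 GB.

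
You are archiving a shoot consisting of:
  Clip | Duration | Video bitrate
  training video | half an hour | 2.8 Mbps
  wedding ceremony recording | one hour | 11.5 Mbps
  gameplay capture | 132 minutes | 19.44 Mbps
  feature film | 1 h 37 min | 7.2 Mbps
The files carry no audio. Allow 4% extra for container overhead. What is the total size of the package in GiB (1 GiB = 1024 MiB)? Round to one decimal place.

29.3 GiB

training video: 2.800 Mbps × 1800 s × 1.04 = 5241.6 Mb
wedding ceremony recording: 11.500 Mbps × 3600 s × 1.04 = 43056.0 Mb
gameplay capture: 19.440 Mbps × 7920 s × 1.04 = 160123.4 Mb
feature film: 7.200 Mbps × 5820 s × 1.04 = 43580.2 Mb
Total: 252001.2 Mb = 31500.1 MB.
= 29.34 GiB.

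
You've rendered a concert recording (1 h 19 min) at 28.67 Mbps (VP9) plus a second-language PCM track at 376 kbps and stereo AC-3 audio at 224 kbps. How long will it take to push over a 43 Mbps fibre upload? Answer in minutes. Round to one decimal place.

1 h 19 min = 79 min = 4740 s
Audio total: 376 + 224 = 600 kbps = 0.600 Mbps.
Total bitrate: 29.270 Mbps.
File: 29.270 Mbps × 4740 s = 138739.8 Mb.
At 43 Mbps: 138739.8 / 43 = 3226.5 s ≈ 53.8 minutes.

53.8 minutes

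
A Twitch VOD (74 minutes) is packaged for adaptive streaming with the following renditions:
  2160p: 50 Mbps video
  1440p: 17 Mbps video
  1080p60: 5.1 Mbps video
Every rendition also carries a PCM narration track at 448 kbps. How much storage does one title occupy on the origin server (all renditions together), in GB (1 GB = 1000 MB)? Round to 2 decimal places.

40.76 GB

74 min = 4440 s
Audio: 448 kbps = 0.448 Mbps.
Sum of rendition bitrates: (50+0.448) + (17+0.448) + (5.1+0.448) = 73.444 Mbps.
× 4440 s = 326,091 Mb = 40,761 MB = 40.76 GB.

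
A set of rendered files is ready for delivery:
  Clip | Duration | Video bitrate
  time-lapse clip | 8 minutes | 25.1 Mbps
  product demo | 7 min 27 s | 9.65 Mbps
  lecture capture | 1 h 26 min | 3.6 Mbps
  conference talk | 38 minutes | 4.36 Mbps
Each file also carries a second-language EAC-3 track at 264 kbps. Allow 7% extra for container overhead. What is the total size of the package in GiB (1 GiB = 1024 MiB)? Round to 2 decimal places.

Audio: 264 kbps = 0.264 Mbps.
time-lapse clip: 25.364 Mbps × 480 s × 1.07 = 13027.0 Mb
product demo: 9.914 Mbps × 447 s × 1.07 = 4741.8 Mb
lecture capture: 3.864 Mbps × 5160 s × 1.07 = 21333.9 Mb
conference talk: 4.624 Mbps × 2280 s × 1.07 = 11280.7 Mb
Total: 50383.3 Mb = 6297.9 MB.
= 5.865 GiB.

5.87 GiB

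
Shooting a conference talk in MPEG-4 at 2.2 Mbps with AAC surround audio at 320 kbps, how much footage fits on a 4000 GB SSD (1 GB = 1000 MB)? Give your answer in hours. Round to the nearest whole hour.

Audio: 320 kbps = 0.320 Mbps.
Total bitrate: 2.2 + 0.320 = 2.520 Mbps.
Capacity: 4000 GB = 32,000,000 Mb.
Recording time: 32,000,000 / 2.520 = 12,698,413 s ≈ 3,527 hours.

3527 hours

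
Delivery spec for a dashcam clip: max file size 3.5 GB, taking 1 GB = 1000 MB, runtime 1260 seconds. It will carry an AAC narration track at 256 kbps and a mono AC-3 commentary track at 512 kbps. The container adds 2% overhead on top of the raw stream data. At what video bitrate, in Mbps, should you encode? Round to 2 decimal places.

21.02 Mbps

Budget: 3.5 GB = 28000.0 Mb.
Stream payload after overhead: 28000.0 / 1.02 = 27451.0 Mb.
Total bitrate budget: 27451.0 Mb / 1260 s = 21.786 Mbps.
Audio total: 256 + 512 = 768 kbps = 0.768 Mbps.
Video: 21.786 − 0.768 = 21.018 Mbps.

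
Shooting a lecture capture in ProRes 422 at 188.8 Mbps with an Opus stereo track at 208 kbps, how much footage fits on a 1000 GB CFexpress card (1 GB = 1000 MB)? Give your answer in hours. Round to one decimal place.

Audio: 208 kbps = 0.208 Mbps.
Total bitrate: 188.8 + 0.208 = 189.008 Mbps.
Capacity: 1000 GB = 8,000,000 Mb.
Recording time: 8,000,000 / 189.008 = 42,326 s ≈ 11.8 hours.

11.8 hours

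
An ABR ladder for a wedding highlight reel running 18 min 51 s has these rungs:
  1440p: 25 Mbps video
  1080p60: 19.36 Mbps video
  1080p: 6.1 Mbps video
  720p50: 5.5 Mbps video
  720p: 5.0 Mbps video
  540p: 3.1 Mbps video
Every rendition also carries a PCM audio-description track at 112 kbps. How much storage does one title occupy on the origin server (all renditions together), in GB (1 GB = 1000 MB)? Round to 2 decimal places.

9.15 GB

18 min 51 s = 1131 s
Audio: 112 kbps = 0.112 Mbps.
Sum of rendition bitrates: (25+0.112) + (19.36+0.112) + (6.1+0.112) + (5.5+0.112) + (5.0+0.112) + (3.1+0.112) = 64.732 Mbps.
× 1131 s = 73,212 Mb = 9,151 MB = 9.151 GB.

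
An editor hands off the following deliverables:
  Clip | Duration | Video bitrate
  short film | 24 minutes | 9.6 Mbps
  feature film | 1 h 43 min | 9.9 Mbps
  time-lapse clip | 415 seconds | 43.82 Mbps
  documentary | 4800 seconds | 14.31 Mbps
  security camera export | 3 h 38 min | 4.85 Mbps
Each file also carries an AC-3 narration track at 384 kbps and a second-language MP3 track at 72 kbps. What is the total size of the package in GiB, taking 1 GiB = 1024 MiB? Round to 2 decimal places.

Audio total: 384 + 72 = 456 kbps = 0.456 Mbps.
short film: 10.056 Mbps × 1440 s = 14480.6 Mb
feature film: 10.356 Mbps × 6180 s = 64000.1 Mb
time-lapse clip: 44.276 Mbps × 415 s = 18374.5 Mb
documentary: 14.766 Mbps × 4800 s = 70876.8 Mb
security camera export: 5.306 Mbps × 13080 s = 69402.5 Mb
Total: 237134.5 Mb = 29641.8 MB.
= 27.61 GiB.

27.61 GiB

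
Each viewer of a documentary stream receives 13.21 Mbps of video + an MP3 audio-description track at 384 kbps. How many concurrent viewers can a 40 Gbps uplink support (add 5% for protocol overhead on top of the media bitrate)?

Audio: 384 kbps = 0.384 Mbps.
Per-viewer media rate: 13.594 Mbps.
On the wire with 5% overhead: 14.274 Mbps.
40 Gbps = 40,000 Mbps; 40,000 / 14.274 = 2802.36 → 2802 viewers.

2802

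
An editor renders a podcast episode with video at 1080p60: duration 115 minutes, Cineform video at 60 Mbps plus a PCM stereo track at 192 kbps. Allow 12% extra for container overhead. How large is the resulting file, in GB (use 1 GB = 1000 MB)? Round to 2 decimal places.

58.15 GB

115 min = 6900 s
Audio: 192 kbps = 0.192 Mbps.
Total bitrate: 60 + 0.192 = 60.192 Mbps.
Stream data: 60.192 Mbps × 6900 s = 415324.8 Mb.
With 12% container overhead: ×1.12.
465,164 Mb ÷ 8 = 58,145 MB → 58.15 GB.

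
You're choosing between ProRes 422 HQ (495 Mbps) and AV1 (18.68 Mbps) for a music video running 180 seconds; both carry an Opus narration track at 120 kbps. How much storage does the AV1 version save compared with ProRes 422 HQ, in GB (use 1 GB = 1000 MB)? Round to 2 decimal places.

Audio: 120 kbps = 0.120 Mbps.
ProRes 422 HQ: 495.120 Mbps × 180 s = 89121.6 Mb = 11.140 GB.
AV1: 18.800 Mbps × 180 s = 3384.0 Mb = 0.423 GB.
Saving: 11.140 − 0.423 = 10.717 GB.

10.72 GB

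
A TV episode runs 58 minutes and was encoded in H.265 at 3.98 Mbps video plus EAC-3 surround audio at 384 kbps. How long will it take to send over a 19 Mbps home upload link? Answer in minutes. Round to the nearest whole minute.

13 minutes

58 min = 3480 s
Audio: 384 kbps = 0.384 Mbps.
Total bitrate: 4.364 Mbps.
File: 4.364 Mbps × 3480 s = 15186.7 Mb.
At 19 Mbps: 15186.7 / 19 = 799.3 s ≈ 13.3 minutes.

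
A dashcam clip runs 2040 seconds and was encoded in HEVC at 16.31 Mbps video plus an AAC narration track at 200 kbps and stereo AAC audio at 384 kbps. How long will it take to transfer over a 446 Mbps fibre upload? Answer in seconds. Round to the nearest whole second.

77 seconds

Audio total: 200 + 384 = 584 kbps = 0.584 Mbps.
Total bitrate: 16.894 Mbps.
File: 16.894 Mbps × 2040 s = 34463.8 Mb.
At 446 Mbps: 34463.8 / 446 = 77.3 s ≈ 77.3 seconds.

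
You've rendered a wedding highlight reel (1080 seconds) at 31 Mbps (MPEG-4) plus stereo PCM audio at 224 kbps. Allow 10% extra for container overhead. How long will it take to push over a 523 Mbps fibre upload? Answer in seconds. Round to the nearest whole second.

71 seconds

Audio: 224 kbps = 0.224 Mbps.
Total bitrate: 31.224 Mbps.
File: 31.224 Mbps × 1080 s = 33721.9 Mb.
With 10% container overhead: ×1.10. → 37094.1 Mb.
At 523 Mbps: 37094.1 / 523 = 70.9 s ≈ 70.9 seconds.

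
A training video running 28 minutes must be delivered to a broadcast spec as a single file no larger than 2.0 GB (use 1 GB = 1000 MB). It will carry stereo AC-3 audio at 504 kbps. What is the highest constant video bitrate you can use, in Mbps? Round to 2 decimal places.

Budget: 2.0 GB = 16000.0 Mb.
28 min = 1680 s
Total bitrate budget: 16000.0 Mb / 1680 s = 9.524 Mbps.
Audio: 504 kbps = 0.504 Mbps.
Video: 9.524 − 0.504 = 9.020 Mbps.

9.02 Mbps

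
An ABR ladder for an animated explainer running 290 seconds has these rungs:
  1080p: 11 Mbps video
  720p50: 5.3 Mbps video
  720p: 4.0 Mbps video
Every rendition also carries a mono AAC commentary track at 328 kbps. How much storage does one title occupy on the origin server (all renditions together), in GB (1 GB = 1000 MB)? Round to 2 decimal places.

0.77 GB

Audio: 328 kbps = 0.328 Mbps.
Sum of rendition bitrates: (11+0.328) + (5.3+0.328) + (4.0+0.328) = 21.284 Mbps.
× 290 s = 6,172 Mb = 771.5 MB = 0.7715 GB.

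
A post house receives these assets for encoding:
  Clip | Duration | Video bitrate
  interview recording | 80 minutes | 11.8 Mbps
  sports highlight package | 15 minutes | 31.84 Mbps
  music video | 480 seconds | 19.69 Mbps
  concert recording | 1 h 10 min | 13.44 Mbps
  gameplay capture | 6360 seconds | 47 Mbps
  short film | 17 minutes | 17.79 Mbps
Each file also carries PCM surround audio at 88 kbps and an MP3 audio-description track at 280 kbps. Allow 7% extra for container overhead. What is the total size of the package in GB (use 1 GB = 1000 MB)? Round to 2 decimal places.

63.50 GB

Audio total: 88 + 280 = 368 kbps = 0.368 Mbps.
interview recording: 12.168 Mbps × 4800 s × 1.07 = 62494.8 Mb
sports highlight package: 32.208 Mbps × 900 s × 1.07 = 31016.3 Mb
music video: 20.058 Mbps × 480 s × 1.07 = 10301.8 Mb
concert recording: 13.808 Mbps × 4200 s × 1.07 = 62053.2 Mb
gameplay capture: 47.368 Mbps × 6360 s × 1.07 = 322348.7 Mb
short film: 18.158 Mbps × 1020 s × 1.07 = 19817.6 Mb
Total: 508032.4 Mb = 63504.1 MB.
= 63.50 GB.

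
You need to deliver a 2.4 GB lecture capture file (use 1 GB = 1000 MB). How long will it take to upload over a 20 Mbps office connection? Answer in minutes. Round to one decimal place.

File: 2.4 GB = 19200.0 Mb.
At 20 Mbps: 19200.0 / 20 = 960.0 s ≈ 16 minutes.

16.0 minutes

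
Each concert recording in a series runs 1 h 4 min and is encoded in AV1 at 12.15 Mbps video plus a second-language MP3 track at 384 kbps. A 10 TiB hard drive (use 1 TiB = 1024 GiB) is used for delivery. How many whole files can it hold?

1827

1 h 4 min = 64 min = 3840 s
Audio: 384 kbps = 0.384 Mbps.
Total bitrate: 12.534 Mbps.
Per item: 12.534 Mbps × 3840 s = 48,131 Mb = 6,016 MB.
Capacity: 10 TiB = 87,960,930 Mb; 1827.55 items → 1827 complete.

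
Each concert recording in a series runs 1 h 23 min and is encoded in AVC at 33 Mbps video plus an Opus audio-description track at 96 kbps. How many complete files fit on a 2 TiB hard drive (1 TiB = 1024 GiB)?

1 h 23 min = 83 min = 4980 s
Audio: 96 kbps = 0.096 Mbps.
Total bitrate: 33.096 Mbps.
Per item: 33.096 Mbps × 4980 s = 164,818 Mb = 20,602 MB.
Capacity: 2 TiB = 17,592,186 Mb; 106.74 items → 106 complete.

106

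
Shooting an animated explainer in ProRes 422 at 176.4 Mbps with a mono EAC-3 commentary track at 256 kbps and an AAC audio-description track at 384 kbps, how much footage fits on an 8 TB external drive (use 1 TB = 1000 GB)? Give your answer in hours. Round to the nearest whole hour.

100 hours

Audio total: 256 + 384 = 640 kbps = 0.640 Mbps.
Total bitrate: 176.4 + 0.640 = 177.040 Mbps.
Capacity: 8 TB = 64,000,000 Mb.
Recording time: 64,000,000 / 177.040 = 361,500 s ≈ 100 hours.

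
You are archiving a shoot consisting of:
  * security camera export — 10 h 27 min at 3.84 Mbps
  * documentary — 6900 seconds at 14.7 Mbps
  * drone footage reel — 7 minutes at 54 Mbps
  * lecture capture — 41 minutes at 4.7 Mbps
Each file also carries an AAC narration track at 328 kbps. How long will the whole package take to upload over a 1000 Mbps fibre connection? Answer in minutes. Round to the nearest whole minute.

Audio: 328 kbps = 0.328 Mbps.
security camera export: 4.168 Mbps × 37620 s = 156800.2 Mb
documentary: 15.028 Mbps × 6900 s = 103693.2 Mb
drone footage reel: 54.328 Mbps × 420 s = 22817.8 Mb
lecture capture: 5.028 Mbps × 2460 s = 12368.9 Mb
Total: 295680.0 Mb = 36960.0 MB.
At 1000 Mbps: 295680.0 / 1000 = 296 s ≈ 4.93 minutes.

5 minutes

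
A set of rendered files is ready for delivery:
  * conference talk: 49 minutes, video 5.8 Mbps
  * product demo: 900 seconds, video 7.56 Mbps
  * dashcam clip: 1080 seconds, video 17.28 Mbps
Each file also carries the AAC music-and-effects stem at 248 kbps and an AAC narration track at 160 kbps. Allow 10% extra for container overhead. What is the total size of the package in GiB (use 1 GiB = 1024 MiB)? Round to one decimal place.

Audio total: 248 + 160 = 408 kbps = 0.408 Mbps.
conference talk: 6.208 Mbps × 2940 s × 1.10 = 20076.7 Mb
product demo: 7.968 Mbps × 900 s × 1.10 = 7888.3 Mb
dashcam clip: 17.688 Mbps × 1080 s × 1.10 = 21013.3 Mb
Total: 48978.3 Mb = 6122.3 MB.
= 5.702 GiB.

5.7 GiB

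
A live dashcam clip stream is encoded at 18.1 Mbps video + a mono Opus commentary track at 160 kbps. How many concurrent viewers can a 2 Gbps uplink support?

Audio: 160 kbps = 0.160 Mbps.
Per-viewer media rate: 18.260 Mbps.
2 Gbps = 2,000 Mbps; 2,000 / 18.260 = 109.53 → 109 viewers.

109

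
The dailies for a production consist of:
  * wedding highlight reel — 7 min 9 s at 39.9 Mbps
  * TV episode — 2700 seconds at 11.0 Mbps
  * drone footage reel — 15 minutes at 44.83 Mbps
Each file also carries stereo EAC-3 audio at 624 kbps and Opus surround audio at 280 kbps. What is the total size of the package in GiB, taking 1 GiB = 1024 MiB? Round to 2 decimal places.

Audio total: 624 + 280 = 904 kbps = 0.904 Mbps.
wedding highlight reel: 40.804 Mbps × 429 s = 17504.9 Mb
TV episode: 11.904 Mbps × 2700 s = 32140.8 Mb
drone footage reel: 45.734 Mbps × 900 s = 41160.6 Mb
Total: 90806.3 Mb = 11350.8 MB.
= 10.57 GiB.

10.57 GiB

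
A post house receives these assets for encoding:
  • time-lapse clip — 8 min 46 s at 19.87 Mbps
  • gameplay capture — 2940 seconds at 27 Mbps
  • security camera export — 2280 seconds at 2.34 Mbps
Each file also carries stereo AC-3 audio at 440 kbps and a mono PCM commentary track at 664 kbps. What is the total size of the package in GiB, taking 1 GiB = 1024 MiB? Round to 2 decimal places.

Audio total: 440 + 664 = 1104 kbps = 1.104 Mbps.
time-lapse clip: 20.974 Mbps × 526 s = 11032.3 Mb
gameplay capture: 28.104 Mbps × 2940 s = 82625.8 Mb
security camera export: 3.444 Mbps × 2280 s = 7852.3 Mb
Total: 101510.4 Mb = 12688.8 MB.
= 11.82 GiB.

11.82 GiB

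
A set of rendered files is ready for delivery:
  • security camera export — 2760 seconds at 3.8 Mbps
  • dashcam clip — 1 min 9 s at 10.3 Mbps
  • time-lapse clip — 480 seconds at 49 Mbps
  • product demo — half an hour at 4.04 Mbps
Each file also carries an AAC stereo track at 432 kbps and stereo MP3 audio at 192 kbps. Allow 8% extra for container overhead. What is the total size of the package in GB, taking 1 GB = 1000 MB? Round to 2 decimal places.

Audio total: 432 + 192 = 624 kbps = 0.624 Mbps.
security camera export: 4.424 Mbps × 2760 s × 1.08 = 13187.1 Mb
dashcam clip: 10.924 Mbps × 69 s × 1.08 = 814.1 Mb
time-lapse clip: 49.624 Mbps × 480 s × 1.08 = 25725.1 Mb
product demo: 4.664 Mbps × 1800 s × 1.08 = 9066.8 Mb
Total: 48793.0 Mb = 6099.1 MB.
= 6.099 GB.

6.10 GB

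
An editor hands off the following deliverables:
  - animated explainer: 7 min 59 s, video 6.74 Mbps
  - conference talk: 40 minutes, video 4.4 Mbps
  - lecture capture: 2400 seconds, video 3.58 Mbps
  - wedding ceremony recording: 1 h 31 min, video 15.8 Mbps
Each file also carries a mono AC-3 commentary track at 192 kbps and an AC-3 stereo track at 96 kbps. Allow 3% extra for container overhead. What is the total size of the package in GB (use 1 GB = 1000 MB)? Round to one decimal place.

Audio total: 192 + 96 = 288 kbps = 0.288 Mbps.
animated explainer: 7.028 Mbps × 479 s × 1.03 = 3467.4 Mb
conference talk: 4.688 Mbps × 2400 s × 1.03 = 11588.7 Mb
lecture capture: 3.868 Mbps × 2400 s × 1.03 = 9561.7 Mb
wedding ceremony recording: 16.088 Mbps × 5460 s × 1.03 = 90475.7 Mb
Total: 115093.5 Mb = 14386.7 MB.
= 14.39 GB.

14.4 GB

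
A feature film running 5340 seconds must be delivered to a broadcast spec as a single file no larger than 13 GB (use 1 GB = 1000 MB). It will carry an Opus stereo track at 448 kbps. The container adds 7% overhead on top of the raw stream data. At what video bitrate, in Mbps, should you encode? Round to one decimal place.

Budget: 13 GB = 104000.0 Mb.
Stream payload after overhead: 104000.0 / 1.07 = 97196.3 Mb.
Total bitrate budget: 97196.3 Mb / 5340 s = 18.202 Mbps.
Audio: 448 kbps = 0.448 Mbps.
Video: 18.202 − 0.448 = 17.754 Mbps.

17.8 Mbps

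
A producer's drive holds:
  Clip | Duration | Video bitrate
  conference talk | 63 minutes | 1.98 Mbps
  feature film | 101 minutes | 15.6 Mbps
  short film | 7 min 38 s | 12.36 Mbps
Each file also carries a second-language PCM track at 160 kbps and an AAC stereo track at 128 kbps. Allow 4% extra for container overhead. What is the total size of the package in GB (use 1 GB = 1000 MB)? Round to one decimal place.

14.4 GB

Audio total: 160 + 128 = 288 kbps = 0.288 Mbps.
conference talk: 2.268 Mbps × 3780 s × 1.04 = 8916.0 Mb
feature film: 15.888 Mbps × 6060 s × 1.04 = 100132.5 Mb
short film: 12.648 Mbps × 458 s × 1.04 = 6024.5 Mb
Total: 115073.0 Mb = 14384.1 MB.
= 14.38 GB.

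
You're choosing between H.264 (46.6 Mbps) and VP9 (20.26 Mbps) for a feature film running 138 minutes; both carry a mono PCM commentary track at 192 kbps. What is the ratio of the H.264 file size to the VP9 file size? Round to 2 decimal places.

2.29

138 min = 8280 s
Audio: 192 kbps = 0.192 Mbps.
H.264: 46.792 Mbps × 8280 s = 387437.8 Mb = 48.430 GB.
VP9: 20.452 Mbps × 8280 s = 169342.6 Mb = 21.168 GB.
Ratio: 48.430 / 21.168 = 2.288.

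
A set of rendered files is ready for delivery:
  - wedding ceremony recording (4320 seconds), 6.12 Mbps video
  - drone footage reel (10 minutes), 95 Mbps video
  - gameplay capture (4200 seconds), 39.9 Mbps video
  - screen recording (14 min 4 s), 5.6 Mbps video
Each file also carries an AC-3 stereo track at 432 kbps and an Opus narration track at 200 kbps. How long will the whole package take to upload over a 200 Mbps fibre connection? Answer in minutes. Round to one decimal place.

21.8 minutes

Audio total: 432 + 200 = 632 kbps = 0.632 Mbps.
wedding ceremony recording: 6.752 Mbps × 4320 s = 29168.6 Mb
drone footage reel: 95.632 Mbps × 600 s = 57379.2 Mb
gameplay capture: 40.532 Mbps × 4200 s = 170234.4 Mb
screen recording: 6.232 Mbps × 844 s = 5259.8 Mb
Total: 262042.0 Mb = 32755.3 MB.
At 200 Mbps: 262042.0 / 200 = 1310 s ≈ 21.8 minutes.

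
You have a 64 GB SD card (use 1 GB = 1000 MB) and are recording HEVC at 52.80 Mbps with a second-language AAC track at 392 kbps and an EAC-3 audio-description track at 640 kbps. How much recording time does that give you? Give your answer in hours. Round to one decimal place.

Audio total: 392 + 640 = 1032 kbps = 1.032 Mbps.
Total bitrate: 52.80 + 1.032 = 53.832 Mbps.
Capacity: 64 GB = 512,000 Mb.
Recording time: 512,000 / 53.832 = 9,511 s ≈ 2.64 hours.

2.6 hours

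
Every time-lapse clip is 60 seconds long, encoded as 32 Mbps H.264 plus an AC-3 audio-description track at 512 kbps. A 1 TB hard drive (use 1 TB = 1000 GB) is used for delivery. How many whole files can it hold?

Audio: 512 kbps = 0.512 Mbps.
Total bitrate: 32.512 Mbps.
Per item: 32.512 Mbps × 60 s = 1,951 Mb = 243.8 MB.
Capacity: 1 TB = 8,000,000 Mb; 4101.05 items → 4101 complete.

4101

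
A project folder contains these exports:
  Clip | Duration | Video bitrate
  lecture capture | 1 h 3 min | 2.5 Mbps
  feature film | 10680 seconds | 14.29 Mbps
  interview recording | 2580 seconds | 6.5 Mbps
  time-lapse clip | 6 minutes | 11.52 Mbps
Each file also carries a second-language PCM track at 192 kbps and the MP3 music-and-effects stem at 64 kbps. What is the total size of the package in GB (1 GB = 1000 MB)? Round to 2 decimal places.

Audio total: 192 + 64 = 256 kbps = 0.256 Mbps.
lecture capture: 2.756 Mbps × 3780 s = 10417.7 Mb
feature film: 14.546 Mbps × 10680 s = 155351.3 Mb
interview recording: 6.756 Mbps × 2580 s = 17430.5 Mb
time-lapse clip: 11.776 Mbps × 360 s = 4239.4 Mb
Total: 187438.8 Mb = 23429.8 MB.
= 23.43 GB.

23.43 GB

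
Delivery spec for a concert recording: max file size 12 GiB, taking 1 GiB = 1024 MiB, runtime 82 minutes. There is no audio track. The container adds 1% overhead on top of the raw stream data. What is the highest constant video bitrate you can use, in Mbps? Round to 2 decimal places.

Budget: 12 GiB = 103079.2 Mb.
Stream payload after overhead: 103079.2 / 1.01 = 102058.6 Mb.
82 min = 4920 s
Total bitrate budget: 102058.6 Mb / 4920 s = 20.744 Mbps.

20.74 Mbps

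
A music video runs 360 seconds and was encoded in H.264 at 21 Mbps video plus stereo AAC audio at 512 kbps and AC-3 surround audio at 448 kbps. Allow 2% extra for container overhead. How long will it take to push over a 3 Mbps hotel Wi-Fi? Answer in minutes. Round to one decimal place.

44.8 minutes

Audio total: 512 + 448 = 960 kbps = 0.960 Mbps.
Total bitrate: 21.960 Mbps.
File: 21.960 Mbps × 360 s = 7905.6 Mb.
With 2% container overhead: ×1.02. → 8063.7 Mb.
At 3 Mbps: 8063.7 / 3 = 2687.9 s ≈ 44.8 minutes.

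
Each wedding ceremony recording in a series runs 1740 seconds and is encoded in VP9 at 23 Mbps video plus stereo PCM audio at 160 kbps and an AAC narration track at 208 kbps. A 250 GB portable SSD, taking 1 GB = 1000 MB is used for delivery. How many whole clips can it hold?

Audio total: 160 + 208 = 368 kbps = 0.368 Mbps.
Total bitrate: 23.368 Mbps.
Per item: 23.368 Mbps × 1740 s = 40,660 Mb = 5,083 MB.
Capacity: 250 GB = 2,000,000 Mb; 49.19 items → 49 complete.

49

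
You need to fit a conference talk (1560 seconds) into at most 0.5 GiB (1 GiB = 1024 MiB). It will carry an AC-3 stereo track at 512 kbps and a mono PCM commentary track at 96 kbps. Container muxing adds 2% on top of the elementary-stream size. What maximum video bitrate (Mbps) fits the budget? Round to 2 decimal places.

Budget: 0.5 GiB = 4295.0 Mb.
Stream payload after overhead: 4295.0 / 1.02 = 4210.8 Mb.
Total bitrate budget: 4210.8 Mb / 1560 s = 2.699 Mbps.
Audio total: 512 + 96 = 608 kbps = 0.608 Mbps.
Video: 2.699 − 0.608 = 2.091 Mbps.

2.09 Mbps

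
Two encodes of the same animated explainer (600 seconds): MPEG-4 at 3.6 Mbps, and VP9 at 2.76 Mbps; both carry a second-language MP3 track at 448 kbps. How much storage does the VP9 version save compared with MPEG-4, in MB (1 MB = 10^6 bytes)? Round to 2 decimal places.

63.00 MB

Audio: 448 kbps = 0.448 Mbps.
MPEG-4: 4.048 Mbps × 600 s = 2428.8 Mb = 303.600 MB.
VP9: 3.208 Mbps × 600 s = 1924.8 Mb = 240.600 MB.
Saving: 303.600 − 240.600 = 63.000 MB.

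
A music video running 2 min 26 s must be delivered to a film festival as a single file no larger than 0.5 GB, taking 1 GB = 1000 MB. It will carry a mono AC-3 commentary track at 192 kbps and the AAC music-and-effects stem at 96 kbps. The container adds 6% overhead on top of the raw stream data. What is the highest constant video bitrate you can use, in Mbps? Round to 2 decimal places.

Budget: 0.5 GB = 4000.0 Mb.
Stream payload after overhead: 4000.0 / 1.06 = 3773.6 Mb.
2 min 26 s = 146 s
Total bitrate budget: 3773.6 Mb / 146 s = 25.846 Mbps.
Audio total: 192 + 96 = 288 kbps = 0.288 Mbps.
Video: 25.846 − 0.288 = 25.558 Mbps.

25.56 Mbps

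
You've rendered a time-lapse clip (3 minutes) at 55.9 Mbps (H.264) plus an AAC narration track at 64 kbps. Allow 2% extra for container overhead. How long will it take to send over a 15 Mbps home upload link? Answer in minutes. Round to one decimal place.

11.4 minutes

3 min = 180 s
Audio: 64 kbps = 0.064 Mbps.
Total bitrate: 55.964 Mbps.
File: 55.964 Mbps × 180 s = 10073.5 Mb.
With 2% container overhead: ×1.02. → 10275.0 Mb.
At 15 Mbps: 10275.0 / 15 = 685.0 s ≈ 11.4 minutes.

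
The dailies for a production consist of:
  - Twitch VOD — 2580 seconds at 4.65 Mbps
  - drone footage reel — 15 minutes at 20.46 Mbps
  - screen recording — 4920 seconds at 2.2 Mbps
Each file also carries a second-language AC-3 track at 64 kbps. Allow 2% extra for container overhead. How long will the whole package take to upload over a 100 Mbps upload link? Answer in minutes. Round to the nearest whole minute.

7 minutes

Audio: 64 kbps = 0.064 Mbps.
Twitch VOD: 4.714 Mbps × 2580 s × 1.02 = 12405.4 Mb
drone footage reel: 20.524 Mbps × 900 s × 1.02 = 18841.0 Mb
screen recording: 2.264 Mbps × 4920 s × 1.02 = 11361.7 Mb
Total: 42608.1 Mb = 5326.0 MB.
At 100 Mbps: 42608.1 / 100 = 426 s ≈ 7.1 minutes.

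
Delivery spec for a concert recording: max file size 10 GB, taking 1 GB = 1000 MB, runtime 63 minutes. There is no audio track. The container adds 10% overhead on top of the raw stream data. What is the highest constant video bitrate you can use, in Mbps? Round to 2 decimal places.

Budget: 10 GB = 80000.0 Mb.
Stream payload after overhead: 80000.0 / 1.10 = 72727.3 Mb.
63 min = 3780 s
Total bitrate budget: 72727.3 Mb / 3780 s = 19.240 Mbps.

19.24 Mbps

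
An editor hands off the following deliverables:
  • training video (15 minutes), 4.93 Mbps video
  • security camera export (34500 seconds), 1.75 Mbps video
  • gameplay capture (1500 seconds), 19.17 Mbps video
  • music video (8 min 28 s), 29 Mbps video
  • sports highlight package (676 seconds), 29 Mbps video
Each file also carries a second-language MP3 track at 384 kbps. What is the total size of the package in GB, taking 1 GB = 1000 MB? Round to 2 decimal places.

Audio: 384 kbps = 0.384 Mbps.
training video: 5.314 Mbps × 900 s = 4782.6 Mb
security camera export: 2.134 Mbps × 34500 s = 73623.0 Mb
gameplay capture: 19.554 Mbps × 1500 s = 29331.0 Mb
music video: 29.384 Mbps × 508 s = 14927.1 Mb
sports highlight package: 29.384 Mbps × 676 s = 19863.6 Mb
Total: 142527.3 Mb = 17815.9 MB.
= 17.82 GB.

17.82 GB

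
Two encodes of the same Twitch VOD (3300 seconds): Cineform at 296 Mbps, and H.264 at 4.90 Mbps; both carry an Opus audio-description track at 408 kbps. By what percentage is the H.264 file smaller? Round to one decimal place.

98.2%

Audio: 408 kbps = 0.408 Mbps.
Cineform: 296.408 Mbps × 3300 s = 978146.4 Mb = 122.268 GB.
H.264: 5.308 Mbps × 3300 s = 17516.4 Mb = 2.190 GB.
Reduction: (1 − 2.190/122.268) × 100 = 98.21%.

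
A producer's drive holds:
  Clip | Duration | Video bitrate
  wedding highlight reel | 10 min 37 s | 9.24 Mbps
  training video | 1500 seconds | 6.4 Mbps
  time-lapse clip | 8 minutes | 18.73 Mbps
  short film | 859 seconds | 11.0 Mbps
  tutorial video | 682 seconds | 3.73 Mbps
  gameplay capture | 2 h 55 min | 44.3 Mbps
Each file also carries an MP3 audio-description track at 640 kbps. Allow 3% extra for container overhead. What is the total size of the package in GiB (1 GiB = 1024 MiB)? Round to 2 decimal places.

Audio: 640 kbps = 0.640 Mbps.
wedding highlight reel: 9.880 Mbps × 637 s × 1.03 = 6482.4 Mb
training video: 7.040 Mbps × 1500 s × 1.03 = 10876.8 Mb
time-lapse clip: 19.370 Mbps × 480 s × 1.03 = 9576.5 Mb
short film: 11.640 Mbps × 859 s × 1.03 = 10298.7 Mb
tutorial video: 4.370 Mbps × 682 s × 1.03 = 3069.8 Mb
gameplay capture: 44.940 Mbps × 10500 s × 1.03 = 486026.1 Mb
Total: 526330.3 Mb = 65791.3 MB.
= 61.27 GiB.

61.27 GiB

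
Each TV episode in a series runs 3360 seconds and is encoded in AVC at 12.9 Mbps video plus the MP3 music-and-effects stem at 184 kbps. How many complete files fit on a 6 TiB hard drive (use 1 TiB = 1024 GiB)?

Audio: 184 kbps = 0.184 Mbps.
Total bitrate: 13.084 Mbps.
Per item: 13.084 Mbps × 3360 s = 43,962 Mb = 5,495 MB.
Capacity: 6 TiB = 52,776,558 Mb; 1200.50 items → 1200 complete.

1200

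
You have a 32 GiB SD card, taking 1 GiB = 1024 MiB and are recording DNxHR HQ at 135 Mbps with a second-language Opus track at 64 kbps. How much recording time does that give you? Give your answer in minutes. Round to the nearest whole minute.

Audio: 64 kbps = 0.064 Mbps.
Total bitrate: 135 + 0.064 = 135.064 Mbps.
Capacity: 32 GiB = 274,878 Mb.
Recording time: 274,878 / 135.064 = 2,035 s ≈ 33.9 minutes.

34 minutes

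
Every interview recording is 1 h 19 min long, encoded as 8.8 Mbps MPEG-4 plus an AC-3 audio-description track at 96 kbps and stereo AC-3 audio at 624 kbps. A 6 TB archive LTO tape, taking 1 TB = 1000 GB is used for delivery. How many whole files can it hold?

1063

1 h 19 min = 79 min = 4740 s
Audio total: 96 + 624 = 720 kbps = 0.720 Mbps.
Total bitrate: 9.520 Mbps.
Per item: 9.520 Mbps × 4740 s = 45,125 Mb = 5,641 MB.
Capacity: 6 TB = 48,000,000 Mb; 1063.72 items → 1063 complete.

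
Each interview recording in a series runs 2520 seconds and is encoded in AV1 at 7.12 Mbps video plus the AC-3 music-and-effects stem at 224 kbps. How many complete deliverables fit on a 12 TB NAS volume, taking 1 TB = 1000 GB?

Audio: 224 kbps = 0.224 Mbps.
Total bitrate: 7.344 Mbps.
Per item: 7.344 Mbps × 2520 s = 18,507 Mb = 2,313 MB.
Capacity: 12 TB = 96,000,000 Mb; 5187.26 items → 5187 complete.

5187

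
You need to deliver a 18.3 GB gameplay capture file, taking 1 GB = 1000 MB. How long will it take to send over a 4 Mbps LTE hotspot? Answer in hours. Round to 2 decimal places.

File: 18.3 GB = 146400.0 Mb.
At 4 Mbps: 146400.0 / 4 = 36600.0 s ≈ 10.2 hours.

10.17 hours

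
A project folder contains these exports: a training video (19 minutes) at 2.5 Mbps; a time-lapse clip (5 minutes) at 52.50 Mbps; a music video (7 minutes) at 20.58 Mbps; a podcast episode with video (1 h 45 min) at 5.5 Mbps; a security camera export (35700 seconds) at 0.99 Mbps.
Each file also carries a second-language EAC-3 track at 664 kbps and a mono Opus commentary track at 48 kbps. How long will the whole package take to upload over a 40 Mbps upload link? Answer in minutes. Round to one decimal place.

53.5 minutes

Audio total: 664 + 48 = 712 kbps = 0.712 Mbps.
training video: 3.212 Mbps × 1140 s = 3661.7 Mb
time-lapse clip: 53.212 Mbps × 300 s = 15963.6 Mb
music video: 21.292 Mbps × 420 s = 8942.6 Mb
podcast episode with video: 6.212 Mbps × 6300 s = 39135.6 Mb
security camera export: 1.702 Mbps × 35700 s = 60761.4 Mb
Total: 128464.9 Mb = 16058.1 MB.
At 40 Mbps: 128464.9 / 40 = 3212 s ≈ 53.5 minutes.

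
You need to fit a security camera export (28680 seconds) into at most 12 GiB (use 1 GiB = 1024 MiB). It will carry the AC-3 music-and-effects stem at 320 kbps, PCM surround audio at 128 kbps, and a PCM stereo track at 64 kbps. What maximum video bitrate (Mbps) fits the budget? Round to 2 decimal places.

Budget: 12 GiB = 103079.2 Mb.
Total bitrate budget: 103079.2 Mb / 28680 s = 3.594 Mbps.
Audio total: 320 + 128 + 64 = 512 kbps = 0.512 Mbps.
Video: 3.594 − 0.512 = 3.082 Mbps.

3.08 Mbps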